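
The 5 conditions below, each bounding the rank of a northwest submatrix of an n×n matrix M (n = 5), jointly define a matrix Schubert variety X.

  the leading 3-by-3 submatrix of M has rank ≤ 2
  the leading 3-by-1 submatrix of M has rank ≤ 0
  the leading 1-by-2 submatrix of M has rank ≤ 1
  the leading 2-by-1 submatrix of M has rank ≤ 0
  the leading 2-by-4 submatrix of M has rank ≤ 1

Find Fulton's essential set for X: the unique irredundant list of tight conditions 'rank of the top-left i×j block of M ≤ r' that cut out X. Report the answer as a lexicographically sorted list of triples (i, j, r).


Propagating the 5 rank bounds to every northwest block:

  i=1: 0 | 1 | 1 | 1 | 1
  i=2: 0 | 1 | 1 | 1 | 2
  i=3: 0 | 1 | 2 | 2 | 3
  i=4: 1 | 2 | 3 | 3 | 4
  i=5: 1 | 2 | 3 | 4 | 5

hence w(1..5) = (2, 5, 3, 1, 4).

ℓ(w)=5; the 2 essential cells (i,j,r):

[(2, 4, 1), (3, 1, 0)]


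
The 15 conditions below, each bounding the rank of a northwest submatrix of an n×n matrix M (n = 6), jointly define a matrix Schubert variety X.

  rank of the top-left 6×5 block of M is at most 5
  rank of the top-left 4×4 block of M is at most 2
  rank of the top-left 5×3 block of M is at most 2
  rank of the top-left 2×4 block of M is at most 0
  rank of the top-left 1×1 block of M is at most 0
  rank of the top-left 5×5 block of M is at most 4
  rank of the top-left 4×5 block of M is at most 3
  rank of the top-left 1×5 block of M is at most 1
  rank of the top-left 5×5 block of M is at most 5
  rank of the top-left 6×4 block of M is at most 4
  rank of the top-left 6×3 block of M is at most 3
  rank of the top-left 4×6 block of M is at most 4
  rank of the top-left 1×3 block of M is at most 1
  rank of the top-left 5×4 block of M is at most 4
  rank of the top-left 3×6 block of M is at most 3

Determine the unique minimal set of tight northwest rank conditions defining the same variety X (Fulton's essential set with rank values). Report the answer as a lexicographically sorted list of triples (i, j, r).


The tightest implied rank at each (i,j), from the 15 conditions:

  0, 0, 0, 0, 1, 1
  0, 0, 0, 0, 1, 2
  1, 1, 1, 1, 2, 3
  1, 2, 2, 2, 3, 4
  1, 2, 2, 3, 4, 5
  1, 2, 3, 4, 5, 6

so w = (5, 6, 1, 2, 4, 3).

|D(w)|=9, |Ess(w)|=2:

[(2, 4, 0), (5, 3, 2)]


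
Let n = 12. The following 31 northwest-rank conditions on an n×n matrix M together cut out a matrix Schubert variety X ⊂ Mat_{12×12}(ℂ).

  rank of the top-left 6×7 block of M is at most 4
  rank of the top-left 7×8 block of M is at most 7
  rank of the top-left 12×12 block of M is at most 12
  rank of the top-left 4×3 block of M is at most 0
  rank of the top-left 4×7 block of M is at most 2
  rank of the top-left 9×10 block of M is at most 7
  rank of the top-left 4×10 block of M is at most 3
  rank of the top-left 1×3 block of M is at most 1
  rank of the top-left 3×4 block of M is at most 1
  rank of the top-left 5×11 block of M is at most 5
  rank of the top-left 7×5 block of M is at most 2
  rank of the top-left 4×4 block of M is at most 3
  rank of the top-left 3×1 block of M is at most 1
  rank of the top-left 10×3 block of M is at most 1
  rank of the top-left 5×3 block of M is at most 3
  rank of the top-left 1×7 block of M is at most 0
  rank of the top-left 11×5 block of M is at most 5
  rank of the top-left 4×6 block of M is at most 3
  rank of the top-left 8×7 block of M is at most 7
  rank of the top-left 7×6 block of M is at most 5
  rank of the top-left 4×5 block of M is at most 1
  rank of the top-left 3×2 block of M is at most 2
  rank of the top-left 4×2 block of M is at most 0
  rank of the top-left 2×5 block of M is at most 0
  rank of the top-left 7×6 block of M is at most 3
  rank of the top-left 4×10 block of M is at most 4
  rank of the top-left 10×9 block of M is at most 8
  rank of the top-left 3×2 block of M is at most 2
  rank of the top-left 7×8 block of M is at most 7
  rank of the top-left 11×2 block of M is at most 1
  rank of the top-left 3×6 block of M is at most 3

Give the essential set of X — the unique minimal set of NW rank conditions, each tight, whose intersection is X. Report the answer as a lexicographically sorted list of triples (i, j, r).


Recovering R(i,j) via the rank-extension bound from the 31 conditions:

  row 1: 0  0  0  0  0  0  0  1  1  1  1  1
  row 2: 0  0  0  0  0  1  1  2  2  2  2  2
  row 3: 0  0  0  1  1  2  2  3  3  3  3  3
  row 4: 0  0  0  1  1  2  2  3  3  3  4  4
  row 5: 1  1  1  2  2  3  3  4  4  4  5  5
  row 6: 1  1  1  2  2  3  4  5  5  5  6  6
  row 7: 1  1  1  2  2  3  4  5  6  6  7  7
  row 8: 1  1  1  2  3  4  5  6  7  7  8  8
  row 9: 1  1  1  2  3  4  5  6  7  7  8  9
  row 10: 1  1  1  2  3  4  5  6  7  8  9  10
  row 11: 1  1  2  3  4  5  6  7  8  9  10  11
  row 12: 1  2  3  4  5  6  7  8  9  10  11  12

hence w(1..12) = (8, 6, 4, 11, 1, 7, 9, 5, 12, 10, 3, 2).

D(w) has 36 cells with 10 SE-corners; essential set:

[(1, 7, 0), (2, 5, 0), (4, 3, 0), (4, 5, 1), (4, 7, 2), (4, 10, 3), (7, 5, 2), (9, 10, 7), (10, 3, 1), (11, 2, 1)]


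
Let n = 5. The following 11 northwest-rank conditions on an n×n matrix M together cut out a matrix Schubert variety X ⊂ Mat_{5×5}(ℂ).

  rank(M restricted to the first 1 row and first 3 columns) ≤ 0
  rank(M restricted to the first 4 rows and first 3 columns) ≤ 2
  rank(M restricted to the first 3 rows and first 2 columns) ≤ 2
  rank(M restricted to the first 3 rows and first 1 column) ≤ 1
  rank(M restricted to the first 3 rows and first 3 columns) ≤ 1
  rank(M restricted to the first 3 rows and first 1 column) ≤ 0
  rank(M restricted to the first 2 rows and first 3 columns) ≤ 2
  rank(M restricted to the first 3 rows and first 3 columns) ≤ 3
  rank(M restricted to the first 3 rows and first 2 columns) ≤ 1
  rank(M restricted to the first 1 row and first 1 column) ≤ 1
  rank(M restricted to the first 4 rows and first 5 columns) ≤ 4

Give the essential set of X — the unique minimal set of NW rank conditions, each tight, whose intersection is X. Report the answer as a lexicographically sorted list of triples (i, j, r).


Propagating the 11 rank bounds to every northwest block:

  R[1]: 0  0  0  1  1
  R[2]: 0  1  1  2  2
  R[3]: 0  1  1  2  3
  R[4]: 1  2  2  3  4
  R[5]: 1  2  3  4  5

reading off 1-entries of Δ²R: w = (4, 2, 5, 1, 3).

Fulton essential set (3 of the 6 Rothe cells):

[(1, 3, 0), (3, 1, 0), (3, 3, 1)]


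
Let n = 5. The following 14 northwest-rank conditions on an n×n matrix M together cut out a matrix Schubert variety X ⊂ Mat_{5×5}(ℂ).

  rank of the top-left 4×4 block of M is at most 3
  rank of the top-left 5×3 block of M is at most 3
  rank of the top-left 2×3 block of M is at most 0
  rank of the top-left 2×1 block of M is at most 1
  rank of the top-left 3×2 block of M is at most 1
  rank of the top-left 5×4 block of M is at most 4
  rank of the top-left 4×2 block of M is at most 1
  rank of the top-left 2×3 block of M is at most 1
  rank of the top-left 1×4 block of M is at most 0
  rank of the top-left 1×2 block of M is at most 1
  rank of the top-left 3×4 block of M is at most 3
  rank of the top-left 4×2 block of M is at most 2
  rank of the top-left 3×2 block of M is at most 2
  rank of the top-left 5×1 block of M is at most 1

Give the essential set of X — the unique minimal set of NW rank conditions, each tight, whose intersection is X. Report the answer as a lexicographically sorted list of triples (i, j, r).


Propagating the 14 rank bounds to every northwest block:

  i=1: 0, 0, 0, 0, 1
  i=2: 0, 0, 0, 1, 2
  i=3: 1, 1, 1, 2, 3
  i=4: 1, 1, 2, 3, 4
  i=5: 1, 2, 3, 4, 5

giving w = (5, 4, 1, 3, 2) via Δ²R.

ℓ(w)=8; the 3 essential cells (i,j,r):

[(1, 4, 0), (2, 3, 0), (4, 2, 1)]


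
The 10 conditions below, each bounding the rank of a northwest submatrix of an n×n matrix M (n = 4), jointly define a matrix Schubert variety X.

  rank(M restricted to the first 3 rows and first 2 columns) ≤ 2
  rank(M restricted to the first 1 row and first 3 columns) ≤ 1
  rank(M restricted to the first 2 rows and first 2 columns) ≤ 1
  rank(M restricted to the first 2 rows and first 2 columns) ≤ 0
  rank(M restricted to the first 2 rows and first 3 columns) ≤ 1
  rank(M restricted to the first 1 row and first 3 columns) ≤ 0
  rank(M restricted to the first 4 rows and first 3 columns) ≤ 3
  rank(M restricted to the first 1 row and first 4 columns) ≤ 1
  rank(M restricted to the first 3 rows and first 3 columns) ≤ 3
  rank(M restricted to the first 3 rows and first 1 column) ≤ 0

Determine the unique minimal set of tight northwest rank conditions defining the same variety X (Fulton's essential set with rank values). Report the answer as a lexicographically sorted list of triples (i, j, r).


Computing R[i][j] = min implied NW-rank bound (n=4, 10 conditions):

  R[1]: 0  0  0  1
  R[2]: 0  0  1  2
  R[3]: 0  1  2  3
  R[4]: 1  2  3  4

second differences of R give the permutation w = (4, 3, 2, 1).

|D(w)|=6, |Ess(w)|=3:

[(1, 3, 0), (2, 2, 0), (3, 1, 0)]


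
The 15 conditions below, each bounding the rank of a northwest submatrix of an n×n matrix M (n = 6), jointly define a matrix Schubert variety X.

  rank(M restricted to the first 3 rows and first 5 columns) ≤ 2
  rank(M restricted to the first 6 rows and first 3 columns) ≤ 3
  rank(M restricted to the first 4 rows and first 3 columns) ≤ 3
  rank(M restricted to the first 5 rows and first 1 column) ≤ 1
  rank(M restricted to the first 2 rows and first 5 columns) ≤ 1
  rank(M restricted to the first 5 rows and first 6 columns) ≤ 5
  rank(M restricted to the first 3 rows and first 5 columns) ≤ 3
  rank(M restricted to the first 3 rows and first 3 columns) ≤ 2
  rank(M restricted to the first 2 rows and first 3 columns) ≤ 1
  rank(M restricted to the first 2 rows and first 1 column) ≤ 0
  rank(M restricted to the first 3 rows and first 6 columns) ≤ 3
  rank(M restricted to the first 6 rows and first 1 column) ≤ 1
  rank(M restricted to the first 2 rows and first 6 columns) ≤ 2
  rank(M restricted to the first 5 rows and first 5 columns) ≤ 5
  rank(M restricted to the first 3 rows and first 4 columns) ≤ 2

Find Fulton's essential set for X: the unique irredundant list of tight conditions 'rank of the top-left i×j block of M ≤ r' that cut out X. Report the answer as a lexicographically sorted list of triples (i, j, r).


Reconstructing r_w from the 15 given conditions:

  row 1: 0  1  1  1  1  1
  row 2: 0  1  1  1  1  2
  row 3: 1  2  2  2  2  3
  row 4: 1  2  3  3  3  4
  row 5: 1  2  3  4  4  5
  row 6: 1  2  3  4  5  6

hence w(1..6) = (2, 6, 1, 3, 4, 5).

Rothe diagram D(w) (5 cells), 2 SE-corners (essential conditions):

[(2, 1, 0), (2, 5, 1)]


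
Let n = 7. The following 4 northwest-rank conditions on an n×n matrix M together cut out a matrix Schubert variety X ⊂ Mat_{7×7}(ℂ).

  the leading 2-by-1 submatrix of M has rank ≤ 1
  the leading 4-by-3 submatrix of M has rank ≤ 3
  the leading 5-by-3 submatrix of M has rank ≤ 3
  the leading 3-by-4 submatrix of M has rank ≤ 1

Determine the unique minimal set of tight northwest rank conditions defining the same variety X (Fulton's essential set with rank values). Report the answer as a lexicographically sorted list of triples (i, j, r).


The tightest implied rank at each (i,j), from the 4 conditions:

  1 | 1 | 1 | 1 | 1 | 1 | 1
  1 | 1 | 1 | 1 | 2 | 2 | 2
  1 | 1 | 1 | 1 | 2 | 3 | 3
  1 | 2 | 2 | 2 | 3 | 4 | 4
  1 | 2 | 3 | 3 | 4 | 5 | 5
  1 | 2 | 3 | 4 | 5 | 6 | 6
  1 | 2 | 3 | 4 | 5 | 6 | 7

the unique w with this rank table is (1, 5, 6, 2, 3, 4, 7).

Rothe diagram D(w) (6 cells), 1 SE-corner (essential condition):

[(3, 4, 1)]


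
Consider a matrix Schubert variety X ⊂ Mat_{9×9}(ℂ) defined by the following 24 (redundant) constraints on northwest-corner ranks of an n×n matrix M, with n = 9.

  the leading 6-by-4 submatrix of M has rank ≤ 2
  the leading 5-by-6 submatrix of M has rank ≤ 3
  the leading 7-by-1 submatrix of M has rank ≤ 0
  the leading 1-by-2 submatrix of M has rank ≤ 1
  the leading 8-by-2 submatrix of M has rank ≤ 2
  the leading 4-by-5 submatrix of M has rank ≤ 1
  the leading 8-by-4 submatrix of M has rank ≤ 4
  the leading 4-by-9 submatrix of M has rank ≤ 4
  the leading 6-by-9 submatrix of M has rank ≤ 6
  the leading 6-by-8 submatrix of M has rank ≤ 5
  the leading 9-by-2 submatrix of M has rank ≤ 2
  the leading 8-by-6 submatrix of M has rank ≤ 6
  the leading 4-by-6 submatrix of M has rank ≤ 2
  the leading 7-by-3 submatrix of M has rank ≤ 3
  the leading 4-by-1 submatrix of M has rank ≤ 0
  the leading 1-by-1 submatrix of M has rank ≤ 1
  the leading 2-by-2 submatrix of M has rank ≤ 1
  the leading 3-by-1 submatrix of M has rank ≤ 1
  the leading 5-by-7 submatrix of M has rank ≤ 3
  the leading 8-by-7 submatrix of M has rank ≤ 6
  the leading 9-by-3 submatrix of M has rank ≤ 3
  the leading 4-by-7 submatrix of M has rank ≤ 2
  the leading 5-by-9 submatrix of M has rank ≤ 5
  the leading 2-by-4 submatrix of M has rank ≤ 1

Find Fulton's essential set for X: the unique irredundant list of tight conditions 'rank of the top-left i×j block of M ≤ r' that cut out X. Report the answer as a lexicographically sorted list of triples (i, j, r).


Rank table r_w(9×9) implied by the 24 constraints:

  R[1]: 0, 1, 1, 1, 1, 1, 1, 1, 1
  R[2]: 0, 1, 1, 1, 1, 2, 2, 2, 2
  R[3]: 0, 1, 1, 1, 1, 2, 2, 3, 3
  R[4]: 0, 1, 1, 1, 1, 2, 2, 3, 4
  R[5]: 0, 1, 2, 2, 2, 3, 3, 4, 5
  R[6]: 0, 1, 2, 2, 3, 4, 4, 5, 6
  R[7]: 0, 1, 2, 3, 4, 5, 5, 6, 7
  R[8]: 1, 2, 3, 4, 5, 6, 6, 7, 8
  R[9]: 1, 2, 3, 4, 5, 6, 7, 8, 9

giving w = (2, 6, 8, 9, 3, 5, 4, 1, 7) via Δ²R.

|D(w)|=19, |Ess(w)|=4:

[(4, 5, 1), (4, 7, 2), (6, 4, 2), (7, 1, 0)]


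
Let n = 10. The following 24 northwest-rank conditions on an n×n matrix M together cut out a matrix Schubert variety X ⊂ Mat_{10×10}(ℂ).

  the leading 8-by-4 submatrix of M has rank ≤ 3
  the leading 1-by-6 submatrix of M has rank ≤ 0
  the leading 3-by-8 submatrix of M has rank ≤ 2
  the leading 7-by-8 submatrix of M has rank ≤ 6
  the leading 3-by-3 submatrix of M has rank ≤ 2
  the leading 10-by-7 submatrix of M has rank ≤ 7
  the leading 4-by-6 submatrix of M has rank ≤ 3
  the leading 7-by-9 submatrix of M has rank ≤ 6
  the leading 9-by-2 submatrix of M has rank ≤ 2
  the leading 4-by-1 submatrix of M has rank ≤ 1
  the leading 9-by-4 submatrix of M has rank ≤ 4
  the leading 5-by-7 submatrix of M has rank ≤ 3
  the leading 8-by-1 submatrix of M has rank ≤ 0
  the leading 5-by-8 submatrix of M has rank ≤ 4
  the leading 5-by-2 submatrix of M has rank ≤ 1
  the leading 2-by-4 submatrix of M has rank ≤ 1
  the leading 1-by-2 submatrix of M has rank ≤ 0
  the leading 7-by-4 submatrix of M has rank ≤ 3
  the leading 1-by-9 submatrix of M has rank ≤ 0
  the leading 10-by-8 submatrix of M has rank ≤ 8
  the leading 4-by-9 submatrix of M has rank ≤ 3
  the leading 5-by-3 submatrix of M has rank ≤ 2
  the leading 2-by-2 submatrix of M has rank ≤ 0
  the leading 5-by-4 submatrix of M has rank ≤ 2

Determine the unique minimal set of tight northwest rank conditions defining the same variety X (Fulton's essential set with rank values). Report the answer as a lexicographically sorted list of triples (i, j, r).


Rank table r_w(10×10) implied by the 24 constraints:

  R[1]: 0 0 0 0 0 0 0 0 0 1
  R[2]: 0 0 1 1 1 1 1 1 1 2
  R[3]: 0 1 2 2 2 2 2 2 2 3
  R[4]: 0 1 2 2 3 3 3 3 3 4
  R[5]: 0 1 2 2 3 3 3 4 4 5
  R[6]: 0 1 2 3 4 4 4 5 5 6
  R[7]: 0 1 2 3 4 5 5 6 6 7
  R[8]: 0 1 2 3 4 5 6 7 7 8
  R[9]: 1 2 3 4 5 6 7 8 8 9
  R[10]: 1 2 3 4 5 6 7 8 9 10

so w = (10, 3, 2, 5, 8, 4, 6, 7, 1, 9).

ℓ(w)=21; the 5 essential cells (i,j,r):

[(1, 9, 0), (2, 2, 0), (5, 4, 2), (5, 7, 3), (8, 1, 0)]


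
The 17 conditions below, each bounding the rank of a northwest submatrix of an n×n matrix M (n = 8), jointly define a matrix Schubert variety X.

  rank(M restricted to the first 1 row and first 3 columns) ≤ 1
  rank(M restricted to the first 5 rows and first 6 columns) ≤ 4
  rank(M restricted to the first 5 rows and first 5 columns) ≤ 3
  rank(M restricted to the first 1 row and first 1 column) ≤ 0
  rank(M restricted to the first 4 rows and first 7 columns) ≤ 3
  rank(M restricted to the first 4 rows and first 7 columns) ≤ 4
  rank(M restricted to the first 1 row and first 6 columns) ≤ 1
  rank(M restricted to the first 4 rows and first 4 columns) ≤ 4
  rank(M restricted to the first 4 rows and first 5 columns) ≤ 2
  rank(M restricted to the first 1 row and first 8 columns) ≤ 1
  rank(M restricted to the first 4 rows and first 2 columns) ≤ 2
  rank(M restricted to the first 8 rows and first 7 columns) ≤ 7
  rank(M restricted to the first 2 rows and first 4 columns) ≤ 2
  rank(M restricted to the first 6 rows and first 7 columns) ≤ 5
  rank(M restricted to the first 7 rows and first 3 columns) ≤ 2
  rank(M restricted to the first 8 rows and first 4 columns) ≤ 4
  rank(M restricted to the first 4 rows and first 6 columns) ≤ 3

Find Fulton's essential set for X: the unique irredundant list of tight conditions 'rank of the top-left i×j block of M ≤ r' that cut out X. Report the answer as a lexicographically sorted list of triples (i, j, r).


Computing R[i][j] = min implied NW-rank bound (n=8, 17 conditions):

  R[1]: 0 1 1 1 1 1 1 1
  R[2]: 1 2 2 2 2 2 2 2
  R[3]: 1 2 2 2 2 3 3 3
  R[4]: 1 2 2 2 2 3 3 4
  R[5]: 1 2 2 3 3 4 4 5
  R[6]: 1 2 2 3 4 5 5 6
  R[7]: 1 2 2 3 4 5 6 7
  R[8]: 1 2 3 4 5 6 7 8

second differences of R give the permutation w = (2, 1, 6, 8, 4, 5, 7, 3).

Fulton essential set (4 of the 11 Rothe cells):

[(1, 1, 0), (4, 5, 2), (4, 7, 3), (7, 3, 2)]


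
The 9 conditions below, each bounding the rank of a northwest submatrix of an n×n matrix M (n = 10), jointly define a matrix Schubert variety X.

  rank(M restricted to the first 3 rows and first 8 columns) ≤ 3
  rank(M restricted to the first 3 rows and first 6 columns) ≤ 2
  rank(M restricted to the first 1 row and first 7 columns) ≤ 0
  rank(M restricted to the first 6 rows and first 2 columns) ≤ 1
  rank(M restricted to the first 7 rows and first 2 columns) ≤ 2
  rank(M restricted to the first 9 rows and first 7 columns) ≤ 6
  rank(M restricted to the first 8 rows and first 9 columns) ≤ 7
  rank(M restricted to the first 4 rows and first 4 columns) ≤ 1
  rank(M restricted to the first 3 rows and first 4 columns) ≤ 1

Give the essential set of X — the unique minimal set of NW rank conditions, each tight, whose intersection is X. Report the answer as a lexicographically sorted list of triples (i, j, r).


Rank table r_w(10×10) implied by the 9 constraints:

  R[1]: 0  0  0  0  0  0  0  1  1  1
  R[2]: 1  1  1  1  1  1  1  2  2  2
  R[3]: 1  1  1  1  2  2  2  3  3  3
  R[4]: 1  1  1  1  2  3  3  4  4  4
  R[5]: 1  1  2  2  3  4  4  5  5  5
  R[6]: 1  1  2  3  4  5  5  6  6  6
  R[7]: 1  2  3  4  5  6  6  7  7  7
  R[8]: 1  2  3  4  5  6  6  7  7  8
  R[9]: 1  2  3  4  5  6  6  7  8  9
  R[10]: 1  2  3  4  5  6  7  8  9  10

so w = (8, 1, 5, 6, 3, 4, 2, 10, 9, 7).

D(w) has 18 cells with 5 SE-corners; essential set:

[(1, 7, 0), (4, 4, 1), (6, 2, 1), (8, 9, 7), (9, 7, 6)]


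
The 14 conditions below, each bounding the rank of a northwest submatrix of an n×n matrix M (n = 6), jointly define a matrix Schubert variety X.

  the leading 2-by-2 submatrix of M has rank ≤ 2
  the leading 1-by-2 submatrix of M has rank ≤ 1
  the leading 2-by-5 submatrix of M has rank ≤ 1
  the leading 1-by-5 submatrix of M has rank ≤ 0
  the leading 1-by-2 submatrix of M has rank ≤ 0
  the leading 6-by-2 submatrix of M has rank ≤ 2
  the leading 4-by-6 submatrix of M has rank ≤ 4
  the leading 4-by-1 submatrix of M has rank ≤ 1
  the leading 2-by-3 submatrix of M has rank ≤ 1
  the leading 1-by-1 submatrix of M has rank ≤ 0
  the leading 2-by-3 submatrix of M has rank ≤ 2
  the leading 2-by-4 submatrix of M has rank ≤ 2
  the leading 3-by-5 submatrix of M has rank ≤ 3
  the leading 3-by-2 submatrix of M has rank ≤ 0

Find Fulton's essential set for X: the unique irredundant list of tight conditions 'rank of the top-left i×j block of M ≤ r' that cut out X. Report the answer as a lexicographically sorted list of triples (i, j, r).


Recovering R(i,j) via the rank-extension bound from the 14 conditions:

  0, 0, 0, 0, 0, 1
  0, 0, 1, 1, 1, 2
  0, 0, 1, 2, 2, 3
  1, 1, 2, 3, 3, 4
  1, 2, 3, 4, 4, 5
  1, 2, 3, 4, 5, 6

giving w = (6, 3, 4, 1, 2, 5) via Δ²R.

Rothe diagram D(w) (9 cells), 2 SE-corners (essential conditions):

[(1, 5, 0), (3, 2, 0)]


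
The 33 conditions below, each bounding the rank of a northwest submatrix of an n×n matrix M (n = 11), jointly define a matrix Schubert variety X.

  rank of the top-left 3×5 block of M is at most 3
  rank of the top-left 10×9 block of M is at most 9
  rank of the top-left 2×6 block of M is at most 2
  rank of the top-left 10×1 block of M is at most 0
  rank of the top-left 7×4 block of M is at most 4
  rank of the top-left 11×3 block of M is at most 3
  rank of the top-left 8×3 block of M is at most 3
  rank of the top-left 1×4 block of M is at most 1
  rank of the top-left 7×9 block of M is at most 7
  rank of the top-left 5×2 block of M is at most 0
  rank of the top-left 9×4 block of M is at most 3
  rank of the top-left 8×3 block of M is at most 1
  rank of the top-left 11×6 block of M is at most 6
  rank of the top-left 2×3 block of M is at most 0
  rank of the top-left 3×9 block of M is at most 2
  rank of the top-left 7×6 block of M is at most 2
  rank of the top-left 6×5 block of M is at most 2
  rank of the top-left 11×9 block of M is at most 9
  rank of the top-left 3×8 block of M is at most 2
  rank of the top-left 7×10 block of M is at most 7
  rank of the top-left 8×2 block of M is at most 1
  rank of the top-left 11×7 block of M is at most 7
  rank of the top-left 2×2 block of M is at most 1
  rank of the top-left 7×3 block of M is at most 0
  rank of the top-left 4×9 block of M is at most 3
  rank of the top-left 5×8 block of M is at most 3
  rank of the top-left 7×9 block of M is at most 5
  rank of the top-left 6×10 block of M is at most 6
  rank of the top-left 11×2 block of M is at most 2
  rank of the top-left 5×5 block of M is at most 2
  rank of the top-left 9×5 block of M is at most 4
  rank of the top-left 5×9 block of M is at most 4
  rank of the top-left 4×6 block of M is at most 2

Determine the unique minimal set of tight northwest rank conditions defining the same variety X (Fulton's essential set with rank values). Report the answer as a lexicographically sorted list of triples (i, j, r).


Recovering R(i,j) via the rank-extension bound from the 33 conditions:

  R[1]: 0  0  0  1  1  1  1  1  1  1  1
  R[2]: 0  0  0  1  2  2  2  2  2  2  2
  R[3]: 0  0  0  1  2  2  2  2  2  3  3
  R[4]: 0  0  0  1  2  2  3  3  3  4  4
  R[5]: 0  0  0  1  2  2  3  3  4  5  5
  R[6]: 0  0  0  1  2  2  3  4  5  6  6
  R[7]: 0  0  0  1  2  2  3  4  5  6  7
  R[8]: 0  1  1  2  3  3  4  5  6  7  8
  R[9]: 0  1  2  3  4  4  5  6  7  8  9
  R[10]: 0  1  2  3  4  5  6  7  8  9  10
  R[11]: 1  2  3  4  5  6  7  8  9  10  11

so w = (4, 5, 10, 7, 9, 8, 11, 2, 3, 6, 1).

5 SE-corners of the 33-cell Rothe diagram give Ess(w):

[(3, 9, 2), (5, 8, 3), (7, 3, 0), (7, 6, 2), (10, 1, 0)]


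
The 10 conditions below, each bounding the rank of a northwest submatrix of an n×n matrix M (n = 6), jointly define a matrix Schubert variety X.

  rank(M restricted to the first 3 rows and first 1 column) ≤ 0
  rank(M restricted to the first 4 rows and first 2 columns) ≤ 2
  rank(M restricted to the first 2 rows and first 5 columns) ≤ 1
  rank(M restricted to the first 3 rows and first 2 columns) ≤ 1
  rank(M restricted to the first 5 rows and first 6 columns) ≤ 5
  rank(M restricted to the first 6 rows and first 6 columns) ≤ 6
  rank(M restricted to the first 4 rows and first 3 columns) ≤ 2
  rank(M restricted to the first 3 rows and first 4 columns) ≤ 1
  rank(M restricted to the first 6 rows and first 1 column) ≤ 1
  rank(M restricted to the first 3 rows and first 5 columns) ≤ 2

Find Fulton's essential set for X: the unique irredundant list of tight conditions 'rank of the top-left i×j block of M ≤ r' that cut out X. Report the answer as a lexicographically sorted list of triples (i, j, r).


Propagating the 10 rank bounds to every northwest block:

  R[1]: 0 1 1 1 1 1
  R[2]: 0 1 1 1 1 2
  R[3]: 0 1 1 1 2 3
  R[4]: 1 2 2 2 3 4
  R[5]: 1 2 3 3 4 5
  R[6]: 1 2 3 4 5 6

the unique w with this rank table is (2, 6, 5, 1, 3, 4).

Rothe diagram D(w) (8 cells), 3 SE-corners (essential conditions):

[(2, 5, 1), (3, 1, 0), (3, 4, 1)]


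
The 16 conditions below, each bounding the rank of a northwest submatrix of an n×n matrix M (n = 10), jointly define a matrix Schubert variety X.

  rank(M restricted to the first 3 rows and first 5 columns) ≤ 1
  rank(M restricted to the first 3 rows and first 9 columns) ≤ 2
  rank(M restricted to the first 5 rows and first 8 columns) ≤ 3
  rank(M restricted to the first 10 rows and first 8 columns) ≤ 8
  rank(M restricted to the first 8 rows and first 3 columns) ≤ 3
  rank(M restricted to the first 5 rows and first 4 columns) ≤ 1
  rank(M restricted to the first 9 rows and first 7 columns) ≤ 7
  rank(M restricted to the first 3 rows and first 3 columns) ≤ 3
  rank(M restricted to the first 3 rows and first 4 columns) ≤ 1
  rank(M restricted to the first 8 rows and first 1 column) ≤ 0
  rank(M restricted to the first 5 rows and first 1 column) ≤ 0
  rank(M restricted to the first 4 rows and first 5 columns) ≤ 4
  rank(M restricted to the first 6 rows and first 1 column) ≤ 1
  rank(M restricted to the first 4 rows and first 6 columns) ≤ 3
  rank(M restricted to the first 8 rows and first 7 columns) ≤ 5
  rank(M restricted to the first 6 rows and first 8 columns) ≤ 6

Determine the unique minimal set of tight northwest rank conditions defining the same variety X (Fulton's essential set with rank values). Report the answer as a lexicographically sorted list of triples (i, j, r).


Recovering R(i,j) via the rank-extension bound from the 16 conditions:

  row 1: 0  1  1  1  1  1  1  1  1  1
  row 2: 0  1  1  1  1  2  2  2  2  2
  row 3: 0  1  1  1  1  2  2  2  2  3
  row 4: 0  1  1  1  2  3  3  3  3  4
  row 5: 0  1  1  1  2  3  3  3  4  5
  row 6: 0  1  2  2  3  4  4  4  5  6
  row 7: 0  1  2  3  4  5  5  5  6  7
  row 8: 0  1  2  3  4  5  5  6  7  8
  row 9: 1  2  3  4  5  6  6  7  8  9
  row 10: 1  2  3  4  5  6  7  8  9  10

so w = (2, 6, 10, 5, 9, 3, 4, 8, 1, 7).

6 SE-corners of the 24-cell Rothe diagram give Ess(w):

[(3, 5, 1), (3, 9, 2), (5, 4, 1), (5, 8, 3), (8, 1, 0), (8, 7, 5)]


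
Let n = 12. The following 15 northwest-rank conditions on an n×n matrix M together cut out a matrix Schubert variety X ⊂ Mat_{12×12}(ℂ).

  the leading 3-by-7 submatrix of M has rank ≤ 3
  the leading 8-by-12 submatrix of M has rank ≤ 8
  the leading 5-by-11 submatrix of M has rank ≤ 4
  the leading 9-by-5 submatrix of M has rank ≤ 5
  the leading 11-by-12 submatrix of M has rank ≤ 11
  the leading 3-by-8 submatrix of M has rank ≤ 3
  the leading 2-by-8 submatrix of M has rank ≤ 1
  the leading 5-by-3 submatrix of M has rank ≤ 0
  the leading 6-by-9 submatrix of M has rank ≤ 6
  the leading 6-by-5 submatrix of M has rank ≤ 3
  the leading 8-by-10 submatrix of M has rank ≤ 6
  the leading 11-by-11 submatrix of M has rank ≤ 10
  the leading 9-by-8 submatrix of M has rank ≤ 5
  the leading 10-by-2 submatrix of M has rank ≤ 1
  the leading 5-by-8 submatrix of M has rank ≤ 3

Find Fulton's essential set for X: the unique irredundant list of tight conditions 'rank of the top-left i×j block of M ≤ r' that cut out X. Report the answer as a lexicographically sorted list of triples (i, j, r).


Propagating the 15 rank bounds to every northwest block:

  0 0 0 1 1 1 1 1 1 1 1 1
  0 0 0 1 1 1 1 1 2 2 2 2
  0 0 0 1 2 2 2 2 3 3 3 3
  0 0 0 1 2 3 3 3 4 4 4 4
  0 0 0 1 2 3 3 3 4 4 4 5
  1 1 1 2 3 4 4 4 5 5 5 6
  1 1 2 3 4 5 5 5 6 6 6 7
  1 1 2 3 4 5 5 5 6 6 7 8
  1 1 2 3 4 5 5 5 6 7 8 9
  1 1 2 3 4 5 6 6 7 8 9 10
  1 2 3 4 5 6 7 7 8 9 10 11
  1 2 3 4 5 6 7 8 9 10 11 12

giving w = (4, 9, 5, 6, 12, 1, 3, 11, 10, 7, 2, 8) via Δ²R.

ℓ(w)=32; the 7 essential cells (i,j,r):

[(2, 8, 1), (5, 3, 0), (5, 8, 3), (5, 11, 4), (8, 10, 6), (9, 8, 5), (10, 2, 1)]


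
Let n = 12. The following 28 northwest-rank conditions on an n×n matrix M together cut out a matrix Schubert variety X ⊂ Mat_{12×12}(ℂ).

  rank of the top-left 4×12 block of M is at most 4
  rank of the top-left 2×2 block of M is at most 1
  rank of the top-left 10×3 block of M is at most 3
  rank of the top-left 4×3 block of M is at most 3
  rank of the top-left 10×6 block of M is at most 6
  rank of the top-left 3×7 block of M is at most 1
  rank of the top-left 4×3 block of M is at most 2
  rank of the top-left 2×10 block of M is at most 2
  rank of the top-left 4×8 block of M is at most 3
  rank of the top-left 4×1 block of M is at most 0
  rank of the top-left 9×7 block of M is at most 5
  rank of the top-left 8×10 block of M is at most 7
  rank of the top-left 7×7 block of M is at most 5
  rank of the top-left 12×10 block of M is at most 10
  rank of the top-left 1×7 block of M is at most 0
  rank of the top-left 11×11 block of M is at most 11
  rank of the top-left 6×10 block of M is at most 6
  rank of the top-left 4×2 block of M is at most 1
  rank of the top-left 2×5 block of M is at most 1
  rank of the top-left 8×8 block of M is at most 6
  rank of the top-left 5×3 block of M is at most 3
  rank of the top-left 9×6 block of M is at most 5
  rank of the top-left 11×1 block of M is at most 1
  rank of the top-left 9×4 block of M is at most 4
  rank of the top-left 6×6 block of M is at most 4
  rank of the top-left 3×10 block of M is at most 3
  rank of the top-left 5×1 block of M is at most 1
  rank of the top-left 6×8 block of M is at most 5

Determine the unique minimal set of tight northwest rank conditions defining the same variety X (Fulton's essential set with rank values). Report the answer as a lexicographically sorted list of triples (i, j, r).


Rank table r_w(12×12) implied by the 28 constraints:

  0 0 0 0 0 0 0 1 1 1 1 1
  0 1 1 1 1 1 1 2 2 2 2 2
  0 1 1 1 1 1 1 2 3 3 3 3
  0 1 2 2 2 2 2 3 4 4 4 4
  1 2 3 3 3 3 3 4 5 5 5 5
  1 2 3 4 4 4 4 5 6 6 6 6
  1 2 3 4 5 5 5 6 7 7 7 7
  1 2 3 4 5 5 5 6 7 7 8 8
  1 2 3 4 5 5 5 6 7 8 9 9
  1 2 3 4 5 6 6 7 8 9 10 10
  1 2 3 4 5 6 7 8 9 10 11 11
  1 2 3 4 5 6 7 8 9 10 11 12

hence w(1..12) = (8, 2, 9, 3, 1, 4, 5, 11, 10, 6, 7, 12).

Fulton essential set (5 of the 20 Rothe cells):

[(1, 7, 0), (3, 7, 1), (4, 1, 0), (8, 10, 7), (9, 7, 5)]


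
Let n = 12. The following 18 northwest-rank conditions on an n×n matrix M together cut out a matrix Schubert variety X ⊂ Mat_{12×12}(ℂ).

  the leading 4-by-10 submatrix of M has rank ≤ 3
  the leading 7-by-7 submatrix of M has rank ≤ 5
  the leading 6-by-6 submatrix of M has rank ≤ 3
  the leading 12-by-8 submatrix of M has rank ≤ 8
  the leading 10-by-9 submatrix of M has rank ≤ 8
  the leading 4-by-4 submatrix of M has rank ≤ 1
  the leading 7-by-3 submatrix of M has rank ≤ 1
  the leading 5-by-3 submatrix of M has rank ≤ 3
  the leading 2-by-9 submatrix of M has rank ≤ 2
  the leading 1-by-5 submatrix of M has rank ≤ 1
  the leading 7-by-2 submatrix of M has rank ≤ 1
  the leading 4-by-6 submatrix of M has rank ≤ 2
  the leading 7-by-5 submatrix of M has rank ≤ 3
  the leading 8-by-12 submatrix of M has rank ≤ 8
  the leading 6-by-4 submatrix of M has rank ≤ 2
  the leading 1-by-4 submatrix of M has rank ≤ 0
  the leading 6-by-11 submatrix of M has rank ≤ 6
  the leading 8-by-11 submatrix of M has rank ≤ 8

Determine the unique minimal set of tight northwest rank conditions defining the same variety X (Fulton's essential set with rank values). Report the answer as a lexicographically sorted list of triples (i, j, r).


The tightest implied rank at each (i,j), from the 18 conditions:

  0, 0, 0, 0, 1, 1, 1, 1, 1, 1, 1, 1
  1, 1, 1, 1, 2, 2, 2, 2, 2, 2, 2, 2
  1, 1, 1, 1, 2, 2, 3, 3, 3, 3, 3, 3
  1, 1, 1, 1, 2, 2, 3, 3, 3, 3, 4, 4
  1, 1, 1, 2, 3, 3, 4, 4, 4, 4, 5, 5
  1, 1, 1, 2, 3, 3, 4, 5, 5, 5, 6, 6
  1, 1, 1, 2, 3, 4, 5, 6, 6, 6, 7, 7
  1, 2, 2, 3, 4, 5, 6, 7, 7, 7, 8, 8
  1, 2, 3, 4, 5, 6, 7, 8, 8, 8, 9, 9
  1, 2, 3, 4, 5, 6, 7, 8, 8, 9, 10, 10
  1, 2, 3, 4, 5, 6, 7, 8, 9, 10, 11, 11
  1, 2, 3, 4, 5, 6, 7, 8, 9, 10, 11, 12

reading off 1-entries of Δ²R: w = (5, 1, 7, 11, 4, 8, 6, 2, 3, 10, 9, 12).

ℓ(w)=23; the 7 essential cells (i,j,r):

[(1, 4, 0), (4, 4, 1), (4, 6, 2), (4, 10, 3), (6, 6, 3), (7, 3, 1), (10, 9, 8)]


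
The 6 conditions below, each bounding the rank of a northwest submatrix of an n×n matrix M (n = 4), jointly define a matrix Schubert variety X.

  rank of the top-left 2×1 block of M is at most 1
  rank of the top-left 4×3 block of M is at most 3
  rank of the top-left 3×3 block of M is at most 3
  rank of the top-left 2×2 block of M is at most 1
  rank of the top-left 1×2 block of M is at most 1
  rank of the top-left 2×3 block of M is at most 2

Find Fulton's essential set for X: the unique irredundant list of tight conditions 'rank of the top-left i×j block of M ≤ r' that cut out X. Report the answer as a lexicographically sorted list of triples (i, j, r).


Propagating the 6 rank bounds to every northwest block:

  1 1 1 1
  1 1 2 2
  1 2 3 3
  1 2 3 4

the unique w with this rank table is (1, 3, 2, 4).

ℓ(w)=1; the 1 essential cell (i,j,r):

[(2, 2, 1)]


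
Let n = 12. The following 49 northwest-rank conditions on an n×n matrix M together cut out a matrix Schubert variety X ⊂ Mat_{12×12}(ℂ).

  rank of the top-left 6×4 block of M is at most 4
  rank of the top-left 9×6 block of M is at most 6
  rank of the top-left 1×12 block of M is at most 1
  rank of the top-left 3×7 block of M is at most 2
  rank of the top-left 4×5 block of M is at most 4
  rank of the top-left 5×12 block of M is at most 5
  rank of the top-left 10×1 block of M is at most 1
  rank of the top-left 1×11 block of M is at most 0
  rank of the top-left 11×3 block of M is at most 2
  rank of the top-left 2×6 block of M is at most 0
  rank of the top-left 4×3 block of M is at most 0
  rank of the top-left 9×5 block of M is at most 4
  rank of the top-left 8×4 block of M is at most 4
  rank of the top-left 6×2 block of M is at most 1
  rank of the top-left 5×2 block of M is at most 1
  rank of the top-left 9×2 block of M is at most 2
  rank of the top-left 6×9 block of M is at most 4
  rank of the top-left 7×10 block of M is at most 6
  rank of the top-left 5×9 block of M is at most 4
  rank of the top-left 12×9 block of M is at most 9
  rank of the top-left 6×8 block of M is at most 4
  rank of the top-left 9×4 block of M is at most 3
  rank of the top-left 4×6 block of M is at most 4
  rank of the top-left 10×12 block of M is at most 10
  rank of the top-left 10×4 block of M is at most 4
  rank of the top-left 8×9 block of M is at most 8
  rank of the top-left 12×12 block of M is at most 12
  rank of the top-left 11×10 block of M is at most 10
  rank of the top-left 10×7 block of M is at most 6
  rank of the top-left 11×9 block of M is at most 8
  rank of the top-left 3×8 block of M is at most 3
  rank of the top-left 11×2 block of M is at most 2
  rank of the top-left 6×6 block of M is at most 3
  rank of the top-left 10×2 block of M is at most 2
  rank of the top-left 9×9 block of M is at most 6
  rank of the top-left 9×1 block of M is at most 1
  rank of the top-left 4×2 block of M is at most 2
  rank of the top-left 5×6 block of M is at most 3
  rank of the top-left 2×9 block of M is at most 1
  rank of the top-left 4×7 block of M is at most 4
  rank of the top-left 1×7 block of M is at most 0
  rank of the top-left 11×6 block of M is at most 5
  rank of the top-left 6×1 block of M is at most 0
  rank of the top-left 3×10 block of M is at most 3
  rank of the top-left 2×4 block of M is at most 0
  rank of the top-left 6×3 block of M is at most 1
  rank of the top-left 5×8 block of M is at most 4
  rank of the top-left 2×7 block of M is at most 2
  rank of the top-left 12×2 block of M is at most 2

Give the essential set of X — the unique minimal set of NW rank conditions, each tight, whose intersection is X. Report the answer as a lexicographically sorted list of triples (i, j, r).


The tightest implied rank at each (i,j), from the 49 conditions:

  i=1: 0 0 0 0 0 0 0 0 0 0 0 1
  i=2: 0 0 0 0 0 0 1 1 1 1 1 2
  i=3: 0 0 0 1 1 1 2 2 2 2 2 3
  i=4: 0 0 0 1 2 2 3 3 3 3 3 4
  i=5: 0 1 1 2 3 3 4 4 4 4 4 5
  i=6: 0 1 1 2 3 3 4 4 4 5 5 6
  i=7: 1 2 2 3 4 4 5 5 5 6 6 7
  i=8: 1 2 2 3 4 5 6 6 6 7 7 8
  i=9: 1 2 2 3 4 5 6 6 6 7 8 9
  i=10: 1 2 2 3 4 5 6 7 7 8 9 10
  i=11: 1 2 2 3 4 5 6 7 8 9 10 11
  i=12: 1 2 3 4 5 6 7 8 9 10 11 12

so w = (12, 7, 4, 5, 2, 10, 1, 6, 11, 8, 9, 3).

Fulton essential set (9 of the 35 Rothe cells):

[(1, 11, 0), (2, 6, 0), (4, 3, 0), (6, 1, 0), (6, 3, 1), (6, 6, 3), (6, 9, 4), (9, 9, 6), (11, 3, 2)]


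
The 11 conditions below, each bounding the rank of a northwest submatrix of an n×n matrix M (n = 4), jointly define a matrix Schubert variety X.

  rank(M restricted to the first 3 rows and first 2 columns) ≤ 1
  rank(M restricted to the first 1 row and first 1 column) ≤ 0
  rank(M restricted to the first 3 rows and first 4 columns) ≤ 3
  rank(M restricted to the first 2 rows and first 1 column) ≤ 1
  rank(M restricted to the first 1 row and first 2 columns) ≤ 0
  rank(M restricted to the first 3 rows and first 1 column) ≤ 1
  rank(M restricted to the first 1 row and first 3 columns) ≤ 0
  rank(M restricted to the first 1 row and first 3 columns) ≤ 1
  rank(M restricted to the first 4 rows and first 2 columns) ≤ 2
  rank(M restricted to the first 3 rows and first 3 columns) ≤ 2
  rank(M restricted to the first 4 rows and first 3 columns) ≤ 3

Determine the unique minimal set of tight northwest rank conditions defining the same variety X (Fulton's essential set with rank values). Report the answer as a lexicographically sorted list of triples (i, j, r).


Computing R[i][j] = min implied NW-rank bound (n=4, 11 conditions):

  R[1]: 0 | 0 | 0 | 1
  R[2]: 1 | 1 | 1 | 2
  R[3]: 1 | 1 | 2 | 3
  R[4]: 1 | 2 | 3 | 4

so w = (4, 1, 3, 2).

|D(w)|=4, |Ess(w)|=2:

[(1, 3, 0), (3, 2, 1)]


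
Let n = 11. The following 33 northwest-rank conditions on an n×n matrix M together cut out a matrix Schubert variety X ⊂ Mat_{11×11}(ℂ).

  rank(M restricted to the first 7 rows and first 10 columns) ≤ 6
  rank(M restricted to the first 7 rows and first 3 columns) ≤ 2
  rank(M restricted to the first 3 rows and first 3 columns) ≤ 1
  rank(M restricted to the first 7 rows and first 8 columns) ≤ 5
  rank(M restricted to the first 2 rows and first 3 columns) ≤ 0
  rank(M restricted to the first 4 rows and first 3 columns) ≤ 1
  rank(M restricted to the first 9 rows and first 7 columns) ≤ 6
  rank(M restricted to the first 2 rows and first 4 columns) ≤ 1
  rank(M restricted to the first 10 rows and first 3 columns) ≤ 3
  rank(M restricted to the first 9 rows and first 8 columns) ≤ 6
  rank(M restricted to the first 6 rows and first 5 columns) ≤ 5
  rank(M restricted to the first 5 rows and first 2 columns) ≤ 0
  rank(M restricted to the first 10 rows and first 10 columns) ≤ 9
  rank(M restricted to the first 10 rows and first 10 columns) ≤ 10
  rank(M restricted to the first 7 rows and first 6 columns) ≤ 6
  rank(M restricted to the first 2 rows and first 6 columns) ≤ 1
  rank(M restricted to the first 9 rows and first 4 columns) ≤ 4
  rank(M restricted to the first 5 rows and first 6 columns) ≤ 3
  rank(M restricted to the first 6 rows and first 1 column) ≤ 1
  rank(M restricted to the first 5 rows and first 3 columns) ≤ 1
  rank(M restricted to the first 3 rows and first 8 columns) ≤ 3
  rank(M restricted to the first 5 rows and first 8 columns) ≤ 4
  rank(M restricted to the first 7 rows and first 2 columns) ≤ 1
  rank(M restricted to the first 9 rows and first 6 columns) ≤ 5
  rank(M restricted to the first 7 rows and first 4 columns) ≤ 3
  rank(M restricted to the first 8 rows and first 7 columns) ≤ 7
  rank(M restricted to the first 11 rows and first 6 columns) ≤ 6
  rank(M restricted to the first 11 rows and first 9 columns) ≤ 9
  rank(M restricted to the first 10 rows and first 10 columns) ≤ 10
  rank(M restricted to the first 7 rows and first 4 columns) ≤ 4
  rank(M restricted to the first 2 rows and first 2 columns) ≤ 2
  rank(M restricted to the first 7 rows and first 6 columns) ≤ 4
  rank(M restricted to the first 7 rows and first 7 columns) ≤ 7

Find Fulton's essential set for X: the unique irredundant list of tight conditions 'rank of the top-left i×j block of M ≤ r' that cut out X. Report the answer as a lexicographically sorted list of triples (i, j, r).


Propagating the 33 rank bounds to every northwest block:

  0 | 0 | 0 | 1 | 1 | 1 | 1 | 1 | 1 | 1 | 1
  0 | 0 | 0 | 1 | 1 | 1 | 2 | 2 | 2 | 2 | 2
  0 | 0 | 1 | 2 | 2 | 2 | 3 | 3 | 3 | 3 | 3
  0 | 0 | 1 | 2 | 3 | 3 | 4 | 4 | 4 | 4 | 4
  0 | 0 | 1 | 2 | 3 | 3 | 4 | 4 | 5 | 5 | 5
  1 | 1 | 2 | 3 | 4 | 4 | 5 | 5 | 6 | 6 | 6
  1 | 1 | 2 | 3 | 4 | 4 | 5 | 5 | 6 | 6 | 7
  1 | 2 | 3 | 4 | 5 | 5 | 6 | 6 | 7 | 7 | 8
  1 | 2 | 3 | 4 | 5 | 5 | 6 | 6 | 7 | 8 | 9
  1 | 2 | 3 | 4 | 5 | 6 | 7 | 7 | 8 | 9 | 10
  1 | 2 | 3 | 4 | 5 | 6 | 7 | 8 | 9 | 10 | 11

giving w = (4, 7, 3, 5, 9, 1, 11, 2, 10, 6, 8) via Δ²R.

Fulton essential set (11 of the 22 Rothe cells):

[(2, 3, 0), (2, 6, 1), (5, 2, 0), (5, 6, 3), (5, 8, 4), (7, 2, 1), (7, 6, 4), (7, 8, 5), (7, 10, 6), (9, 6, 5), (9, 8, 6)]
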